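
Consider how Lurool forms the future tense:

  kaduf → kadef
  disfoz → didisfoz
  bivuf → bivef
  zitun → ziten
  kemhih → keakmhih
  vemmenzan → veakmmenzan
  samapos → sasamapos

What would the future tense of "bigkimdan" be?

biakgkimdan

zitun and vemmenzan both end in -n yet inflect differently (ziten, veakmmenzan), so the final letter is not what conditions the rule; the last vowel is.
"bigkimdan" has last vowel 'a'. The one such stem in the data (vemmenzan → veakmmenzan) inserts -ak- after the first vowel (as does kemhih), so the same rule applies.
The other patterns: stems whose last vowel is 'u' change the last vowel to 'e'; stems whose last vowel is 'o' repeat the first consonant+vowel as a prefix.
So bigkimdan → biakgkimdan.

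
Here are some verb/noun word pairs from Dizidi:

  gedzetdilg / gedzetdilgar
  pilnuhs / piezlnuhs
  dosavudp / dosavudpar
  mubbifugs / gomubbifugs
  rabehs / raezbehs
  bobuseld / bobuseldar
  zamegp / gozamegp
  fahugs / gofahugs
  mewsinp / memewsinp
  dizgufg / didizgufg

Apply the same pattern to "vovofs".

vovovofs

pilnuhs and fahugs both end in -s yet inflect differently (piezlnuhs, gofahugs), so the final letter is not what conditions the rule; the second-to-last letter is.
"vovofs" has second-to-last letter 'f'. The one such stem in the data (dizgufg → didizgufg) repeats the first consonant+vowel as a prefix (as does mewsinp), so the same rule applies.
The other patterns: stems whose second-to-last letter is 'h' insert -ez- after the first vowel; stems whose second-to-last letter is 'd' or 'l' add -ar; stems whose second-to-last letter is 'g' add the prefix go-.
So vovofs → vovovofs.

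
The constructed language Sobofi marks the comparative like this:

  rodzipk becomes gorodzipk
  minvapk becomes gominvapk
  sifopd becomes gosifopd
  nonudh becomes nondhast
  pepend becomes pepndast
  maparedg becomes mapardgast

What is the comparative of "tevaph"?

gotevaph

sifopd and pepend both end in -d yet inflect differently (gosifopd, pepndast), so the final letter is not what conditions the rule; the second-to-last letter is.
"tevaph" has second-to-last letter 'p'. The stems whose second-to-last letter is 'p' (rodzipk → gorodzipk, minvapk → gominvapk, sifopd → gosifopd) add the prefix go-.
The other pattern: stems whose second-to-last letter is 'd' or 'n' delete the last vowel and add -ast.
So tevaph → gotevaph.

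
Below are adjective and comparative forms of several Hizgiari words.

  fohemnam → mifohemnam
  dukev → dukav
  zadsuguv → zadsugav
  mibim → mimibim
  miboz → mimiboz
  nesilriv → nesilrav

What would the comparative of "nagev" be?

nagav

nesilriv and mibim both have last vowel 'i' yet inflect differently (nesilrav, mimibim), so the last vowel is not what conditions the rule; the final letter is.
"nagev" ends in -v. The stems ending in -v (zadsuguv → zadsugav, nesilriv → nesilrav, dukev → dukav) change the last vowel to 'a'.
The other pattern: stems ending in -m or -z add the prefix mi-.
So nagev → nagav.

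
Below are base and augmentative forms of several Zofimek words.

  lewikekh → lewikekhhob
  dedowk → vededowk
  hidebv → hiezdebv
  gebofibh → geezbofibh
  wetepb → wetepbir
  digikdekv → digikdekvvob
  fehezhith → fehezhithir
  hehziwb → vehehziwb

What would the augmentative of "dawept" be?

gebofibh and lewikekh both end in -h yet inflect differently (geezbofibh, lewikekhhob), so the final letter is not what conditions the rule; the second-to-last letter is.
"dawept" has second-to-last letter 'p'. The one such stem in the data (wetepb → wetepbir) adds -ir, so the same rule applies.
So dawept → daweptir.

daweptir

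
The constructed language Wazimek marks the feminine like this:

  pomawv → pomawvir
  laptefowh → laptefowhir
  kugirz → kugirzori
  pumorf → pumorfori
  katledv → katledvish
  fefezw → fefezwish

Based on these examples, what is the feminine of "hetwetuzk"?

hetwetuzkish

"hetwetuzk" has second-to-last letter 'z'. The one such stem in the data (fefezw → fefezwish) adds -ish, so the same rule applies.
The other patterns: stems whose second-to-last letter is 'w' add -ir; stems whose second-to-last letter is 'r' add -ori.
So hetwetuzk → hetwetuzkish.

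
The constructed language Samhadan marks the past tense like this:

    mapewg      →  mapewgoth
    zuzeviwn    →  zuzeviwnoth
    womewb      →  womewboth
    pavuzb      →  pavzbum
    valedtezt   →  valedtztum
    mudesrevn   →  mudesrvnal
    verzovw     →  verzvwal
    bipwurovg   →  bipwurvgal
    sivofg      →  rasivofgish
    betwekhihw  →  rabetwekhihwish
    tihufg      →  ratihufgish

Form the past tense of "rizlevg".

rizlvgal

womewb and pavuzb both end in -b yet inflect differently (womewboth, pavzbum), so the final letter is not what conditions the rule; the second-to-last letter is.
"rizlevg" has second-to-last letter 'v'. The stems whose second-to-last letter is 'v' (mudesrevn → mudesrvnal, verzovw → verzvwal, bipwurovg → bipwurvgal) delete the last vowel and add -al.
So rizlevg → rizlvgal.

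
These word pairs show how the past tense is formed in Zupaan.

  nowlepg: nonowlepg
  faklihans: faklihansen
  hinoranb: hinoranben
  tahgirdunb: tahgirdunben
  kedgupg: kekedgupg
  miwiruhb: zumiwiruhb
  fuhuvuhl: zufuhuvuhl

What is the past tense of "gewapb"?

miwiruhb and hinoranb both end in -b yet inflect differently (zumiwiruhb, hinoranben), so the final letter is not what conditions the rule; the second-to-last letter is.
"gewapb" has second-to-last letter 'p'. The stems whose second-to-last letter is 'p' (kedgupg → kekedgupg, nowlepg → nonowlepg) repeat the first consonant+vowel as a prefix.
The other patterns: stems whose second-to-last letter is 'h' add the prefix zu-; stems whose second-to-last letter is 'n' add -en.
So gewapb → gegewapb.

gegewapb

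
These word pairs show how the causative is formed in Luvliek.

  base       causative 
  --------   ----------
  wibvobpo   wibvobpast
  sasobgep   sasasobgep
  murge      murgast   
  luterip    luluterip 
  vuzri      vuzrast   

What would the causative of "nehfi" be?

nehfast

sasobgep and murge both have last vowel 'e' yet inflect differently (sasasobgep, murgast), so the last vowel is not what conditions the rule; whether the stem ends in a vowel or a consonant is.
"nehfi" ends in a vowel. The stems ending in a vowel (murge → murgast, wibvobpo → wibvobpast, vuzri → vuzrast) drop the final letter and add -ast.
So nehfi → nehfast.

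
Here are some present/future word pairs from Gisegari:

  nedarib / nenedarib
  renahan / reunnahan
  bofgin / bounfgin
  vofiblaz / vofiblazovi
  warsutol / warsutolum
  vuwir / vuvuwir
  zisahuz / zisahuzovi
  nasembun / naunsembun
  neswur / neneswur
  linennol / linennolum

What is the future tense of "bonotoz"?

vofiblaz and renahan both have last vowel 'a' yet inflect differently (vofiblazovi, reunnahan), so the last vowel is not what conditions the rule; the final letter is.
"bonotoz" ends in -z. The stems ending in -z (vofiblaz → vofiblazovi, zisahuz → zisahuzovi) add -ovi.
So bonotoz → bonotozovi.

bonotozovi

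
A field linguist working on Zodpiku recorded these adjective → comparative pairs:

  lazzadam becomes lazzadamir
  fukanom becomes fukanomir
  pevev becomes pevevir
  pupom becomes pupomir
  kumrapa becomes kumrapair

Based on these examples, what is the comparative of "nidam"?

Every pair shown (lazzadam → lazzadamir, fukanom → fukanomir, pevev → pevevir, …) follows the same rule: add -ir.
So nidam → nidamir.

nidamir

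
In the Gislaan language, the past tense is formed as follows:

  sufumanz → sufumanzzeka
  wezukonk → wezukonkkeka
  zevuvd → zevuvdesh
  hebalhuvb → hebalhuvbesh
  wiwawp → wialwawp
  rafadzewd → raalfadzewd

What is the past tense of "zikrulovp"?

zikrulovpesh

zevuvd and rafadzewd both end in -d yet inflect differently (zevuvdesh, raalfadzewd), so the final letter is not what conditions the rule; the second-to-last letter is.
"zikrulovp" has second-to-last letter 'v'. The stems whose second-to-last letter is 'v' (zevuvd → zevuvdesh, hebalhuvb → hebalhuvbesh) add -esh.
So zikrulovp → zikrulovpesh.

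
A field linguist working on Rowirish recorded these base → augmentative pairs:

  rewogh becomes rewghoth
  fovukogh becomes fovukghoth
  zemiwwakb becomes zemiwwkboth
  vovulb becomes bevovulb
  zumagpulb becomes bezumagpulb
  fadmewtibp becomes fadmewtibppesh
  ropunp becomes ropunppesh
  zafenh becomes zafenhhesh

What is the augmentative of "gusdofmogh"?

gusdofmghoth

zemiwwakb and vovulb both end in -b yet inflect differently (zemiwwkboth, bevovulb), so the final letter is not what conditions the rule; the second-to-last letter is.
"gusdofmogh" has second-to-last letter 'g'. The stems whose second-to-last letter is 'g' (rewogh → rewghoth, fovukogh → fovukghoth) delete the last vowel and add -oth.
So gusdofmogh → gusdofmghoth.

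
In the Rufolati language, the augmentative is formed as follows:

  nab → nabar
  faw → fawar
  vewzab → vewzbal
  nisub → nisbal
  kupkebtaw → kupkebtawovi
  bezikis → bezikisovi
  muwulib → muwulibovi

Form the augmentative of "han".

nab and vewzab both end in -b yet inflect differently (nabar, vewzbal), so the final letter is not what conditions the rule; the number of vowels is.
"han" has 1 vowel. The stems with 1 vowel (nab → nabar, faw → fawar) add -ar.
The other patterns: stems with 2 vowels delete the last vowel and add -al; stems with 3 vowels add -ovi.
So han → hanar.

hanar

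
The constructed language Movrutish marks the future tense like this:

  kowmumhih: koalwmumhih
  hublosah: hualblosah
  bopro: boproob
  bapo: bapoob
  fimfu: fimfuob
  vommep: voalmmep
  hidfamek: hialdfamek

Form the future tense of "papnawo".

papnawoob

bopro and vommep both have 2 vowels yet inflect differently (boproob, voalmmep), so the number of vowels is not what conditions the rule; whether the stem ends in a vowel or a consonant is.
"papnawo" ends in a vowel. The stems ending in a vowel (bopro → boproob, fimfu → fimfuob, bapo → bapoob) add -ob.
The other pattern: stems ending in a consonant insert -al- after the first vowel.
So papnawo → papnawoob.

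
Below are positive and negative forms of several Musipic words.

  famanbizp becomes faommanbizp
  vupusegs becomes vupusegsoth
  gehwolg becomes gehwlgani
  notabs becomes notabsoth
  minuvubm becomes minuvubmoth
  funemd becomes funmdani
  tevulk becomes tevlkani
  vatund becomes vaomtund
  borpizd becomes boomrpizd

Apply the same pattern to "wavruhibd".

wavruhibdoth

"wavruhibd" has second-to-last letter 'b'. The stems whose second-to-last letter is 'b' (minuvubm → minuvubmoth, notabs → notabsoth) add -oth.
The other patterns: stems whose second-to-last letter is 'n' or 'z' insert -om- after the first vowel; stems whose second-to-last letter is 'l' or 'm' delete the last vowel and add -ani.
So wavruhibd → wavruhibdoth.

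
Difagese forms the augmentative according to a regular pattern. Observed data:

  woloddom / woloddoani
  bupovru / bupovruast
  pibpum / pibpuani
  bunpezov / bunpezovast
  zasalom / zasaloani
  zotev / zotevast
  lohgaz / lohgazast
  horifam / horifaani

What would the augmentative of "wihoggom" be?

wihoggoani

horifam and lohgaz both have last vowel 'a' yet inflect differently (horifaani, lohgazast), so the last vowel is not what conditions the rule; the final letter is.
"wihoggom" ends in -m. The stems ending in -m (pibpum → pibpuani, woloddom → woloddoani, horifam → horifaani) drop the final letter and add -ani.
The other pattern: stems ending in -u, -v or -z add -ast.
So wihoggom → wihoggoani.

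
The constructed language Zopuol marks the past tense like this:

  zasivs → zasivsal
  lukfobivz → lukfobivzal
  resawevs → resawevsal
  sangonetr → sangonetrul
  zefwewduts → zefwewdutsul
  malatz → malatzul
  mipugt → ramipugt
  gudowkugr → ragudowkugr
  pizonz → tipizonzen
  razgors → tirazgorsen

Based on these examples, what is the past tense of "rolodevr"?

"rolodevr" has second-to-last letter 'v'. The stems whose second-to-last letter is 'v' (zasivs → zasivsal, lukfobivz → lukfobivzal, resawevs → resawevsal) add -al.
So rolodevr → rolodevral.

rolodevral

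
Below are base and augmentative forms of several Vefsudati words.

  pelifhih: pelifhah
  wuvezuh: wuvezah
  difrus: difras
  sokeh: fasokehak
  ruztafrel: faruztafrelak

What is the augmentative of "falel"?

fafalelak

pelifhih and sokeh both end in -h yet inflect differently (pelifhah, fasokehak), so the final letter is not what conditions the rule; the last vowel is.
"falel" has last vowel 'e'. The stems whose last vowel is 'e' (sokeh → fasokehak, ruztafrel → faruztafrelak) add fa- … -ak around the stem.
So falel → fafalelak.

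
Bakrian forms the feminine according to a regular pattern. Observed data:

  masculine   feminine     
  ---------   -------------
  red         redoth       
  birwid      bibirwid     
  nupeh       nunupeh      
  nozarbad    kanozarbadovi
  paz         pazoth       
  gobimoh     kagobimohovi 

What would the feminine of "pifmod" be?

red and birwid both end in -d yet inflect differently (redoth, bibirwid), so the final letter is not what conditions the rule; the number of vowels is.
"pifmod" has 2 vowels. The stems with 2 vowels (birwid → bibirwid, nupeh → nunupeh) repeat the first consonant+vowel as a prefix.
The other patterns: stems with 1 vowel add -oth; stems with 3 vowels add ka- … -ovi around the stem.
So pifmod → pipifmod.

pipifmod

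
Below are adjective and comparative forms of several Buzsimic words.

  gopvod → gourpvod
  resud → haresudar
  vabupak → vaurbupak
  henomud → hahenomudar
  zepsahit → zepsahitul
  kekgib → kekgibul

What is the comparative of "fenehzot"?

resud and gopvod both end in -d yet inflect differently (haresudar, gourpvod), so the final letter is not what conditions the rule; the last vowel is.
"fenehzot" has last vowel 'o'. The one such stem in the data (gopvod → gourpvod) inserts -ur- after the first vowel (as does vabupak), so the same rule applies.
So fenehzot → feurnehzot.

feurnehzot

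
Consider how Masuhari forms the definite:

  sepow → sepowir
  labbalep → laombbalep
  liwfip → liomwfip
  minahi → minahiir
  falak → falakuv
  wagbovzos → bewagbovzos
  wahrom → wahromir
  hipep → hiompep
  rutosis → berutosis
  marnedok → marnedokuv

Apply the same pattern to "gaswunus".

liwfip and rutosis both have last vowel 'i' yet inflect differently (liomwfip, berutosis), so the last vowel is not what conditions the rule; the final letter is.
"gaswunus" ends in -s. The stems ending in -s (rutosis → berutosis, wagbovzos → bewagbovzos) add the prefix be-.
So gaswunus → begaswunus.

begaswunus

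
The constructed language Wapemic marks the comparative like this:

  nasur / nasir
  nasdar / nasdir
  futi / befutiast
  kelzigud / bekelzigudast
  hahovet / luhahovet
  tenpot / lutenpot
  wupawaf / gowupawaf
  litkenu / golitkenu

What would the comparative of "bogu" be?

gobogu

nasur and kelzigud both have last vowel 'u' yet inflect differently (nasir, bekelzigudast), so the last vowel is not what conditions the rule; the final letter is.
"bogu" ends in -u. The one such stem in the data (litkenu → golitkenu) adds the prefix go-, so the same rule applies.
So bogu → gobogu.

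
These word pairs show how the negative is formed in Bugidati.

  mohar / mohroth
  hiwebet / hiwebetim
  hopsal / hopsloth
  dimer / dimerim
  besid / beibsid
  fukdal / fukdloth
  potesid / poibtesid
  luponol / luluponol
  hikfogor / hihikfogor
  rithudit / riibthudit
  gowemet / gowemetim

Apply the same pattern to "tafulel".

tafulelim

hikfogor and mohar both end in -r yet inflect differently (hihikfogor, mohroth), so the final letter is not what conditions the rule; the last vowel is.
"tafulel" has last vowel 'e'. The stems whose last vowel is 'e' (hiwebet → hiwebetim, dimer → dimerim, gowemet → gowemetim) add -im.
So tafulel → tafulelim.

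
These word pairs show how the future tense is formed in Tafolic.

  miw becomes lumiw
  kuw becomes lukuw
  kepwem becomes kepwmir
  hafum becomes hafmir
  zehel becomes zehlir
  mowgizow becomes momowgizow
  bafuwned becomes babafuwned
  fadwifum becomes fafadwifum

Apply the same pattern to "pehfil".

miw and mowgizow both end in -w yet inflect differently (lumiw, momowgizow), so the final letter is not what conditions the rule; the number of vowels is.
"pehfil" has 2 vowels. The stems with 2 vowels (kepwem → kepwmir, hafum → hafmir, zehel → zehlir) delete the last vowel and add -ir.
So pehfil → pehflir.

pehflir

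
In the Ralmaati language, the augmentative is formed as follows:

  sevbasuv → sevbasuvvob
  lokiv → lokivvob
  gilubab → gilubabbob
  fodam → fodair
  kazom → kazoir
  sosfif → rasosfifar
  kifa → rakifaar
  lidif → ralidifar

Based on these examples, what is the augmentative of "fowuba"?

gilubab and fodam both have last vowel 'a' yet inflect differently (gilubabbob, fodair), so the last vowel is not what conditions the rule; the final letter is.
"fowuba" ends in -a. The one such stem in the data (kifa → rakifaar) adds ra- … -ar around the stem, so the same rule applies.
The other patterns: stems ending in -b or -v double the final consonant and add -ob; stems ending in -m drop the final letter and add -ir.
So fowuba → rafowubaar.

rafowubaar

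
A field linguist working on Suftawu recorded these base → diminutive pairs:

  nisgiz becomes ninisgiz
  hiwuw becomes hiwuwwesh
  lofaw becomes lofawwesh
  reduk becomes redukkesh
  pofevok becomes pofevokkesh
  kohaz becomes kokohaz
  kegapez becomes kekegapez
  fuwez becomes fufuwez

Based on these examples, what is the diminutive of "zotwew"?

kohaz and lofaw both have last vowel 'a' yet inflect differently (kokohaz, lofawwesh), so the last vowel is not what conditions the rule; the final letter is.
"zotwew" ends in -w. The stems ending in -w (hiwuw → hiwuwwesh, lofaw → lofawwesh) double the final consonant and add -esh.
So zotwew → zotwewwesh.

zotwewwesh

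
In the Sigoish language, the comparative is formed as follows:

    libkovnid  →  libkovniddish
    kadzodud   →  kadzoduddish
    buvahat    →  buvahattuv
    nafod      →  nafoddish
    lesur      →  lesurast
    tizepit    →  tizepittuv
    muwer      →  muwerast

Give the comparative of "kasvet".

tizepit and libkovnid both have last vowel 'i' yet inflect differently (tizepittuv, libkovniddish), so the last vowel is not what conditions the rule; the final letter is.
"kasvet" ends in -t. The stems ending in -t (tizepit → tizepittuv, buvahat → buvahattuv) double the final consonant and add -uv.
So kasvet → kasvettuv.

kasvettuv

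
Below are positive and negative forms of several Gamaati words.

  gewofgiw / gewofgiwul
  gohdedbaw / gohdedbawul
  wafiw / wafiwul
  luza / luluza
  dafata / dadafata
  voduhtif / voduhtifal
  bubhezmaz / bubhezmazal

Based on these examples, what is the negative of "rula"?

gohdedbaw and luza both have last vowel 'a' yet inflect differently (gohdedbawul, luluza), so the last vowel is not what conditions the rule; the final letter is.
"rula" ends in -a. The stems ending in -a (luza → luluza, dafata → dadafata) repeat the first consonant+vowel as a prefix.
The other patterns: stems ending in -w add -ul; stems ending in -f or -z add -al.
So rula → rurula.

rurula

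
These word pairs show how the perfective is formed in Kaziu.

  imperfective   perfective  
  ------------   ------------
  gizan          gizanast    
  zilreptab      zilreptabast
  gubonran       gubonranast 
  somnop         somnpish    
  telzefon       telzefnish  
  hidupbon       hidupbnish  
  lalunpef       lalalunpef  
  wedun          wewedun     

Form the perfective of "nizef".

"nizef" has last vowel 'e'. The one such stem in the data (lalunpef → lalalunpef) repeats the first consonant+vowel as a prefix (as does wedun), so the same rule applies.
The other patterns: stems whose last vowel is 'a' add -ast; stems whose last vowel is 'o' delete the last vowel and add -ish.
So nizef → ninizef.

ninizef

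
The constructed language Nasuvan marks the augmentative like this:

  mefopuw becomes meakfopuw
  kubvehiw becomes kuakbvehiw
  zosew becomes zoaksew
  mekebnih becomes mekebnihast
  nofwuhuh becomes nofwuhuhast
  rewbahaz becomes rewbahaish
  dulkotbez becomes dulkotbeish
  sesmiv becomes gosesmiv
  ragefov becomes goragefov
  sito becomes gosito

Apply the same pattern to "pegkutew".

kubvehiw and mekebnih both have last vowel 'i' yet inflect differently (kuakbvehiw, mekebnihast), so the last vowel is not what conditions the rule; the final letter is.
"pegkutew" ends in -w. The stems ending in -w (mefopuw → meakfopuw, kubvehiw → kuakbvehiw, zosew → zoaksew) insert -ak- after the first vowel.
The other patterns: stems ending in -h add -ast; stems ending in -z drop the final letter and add -ish; stems ending in -o or -v add the prefix go-.
So pegkutew → peakgkutew.

peakgkutew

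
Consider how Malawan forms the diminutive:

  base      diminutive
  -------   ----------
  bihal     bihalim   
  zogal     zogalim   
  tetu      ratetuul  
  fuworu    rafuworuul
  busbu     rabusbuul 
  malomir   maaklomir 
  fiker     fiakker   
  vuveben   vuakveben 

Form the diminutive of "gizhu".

bihal and busbu both begin with b- yet inflect differently (bihalim, rabusbuul), so the first letter is not what conditions the rule; the final letter is.
"gizhu" ends in -u. The stems ending in -u (tetu → ratetuul, fuworu → rafuworuul, busbu → rabusbuul) add ra- … -ul around the stem.
So gizhu → ragizhuul.

ragizhuul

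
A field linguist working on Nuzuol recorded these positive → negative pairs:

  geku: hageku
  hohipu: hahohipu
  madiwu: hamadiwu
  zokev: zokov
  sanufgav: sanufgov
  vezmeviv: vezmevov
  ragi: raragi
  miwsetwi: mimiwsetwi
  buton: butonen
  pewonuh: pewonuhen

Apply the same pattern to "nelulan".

nelulanen

"nelulan" ends in -n. The one such stem in the data (buton → butonen) adds -en, so the same rule applies.
The other patterns: stems ending in -u add the prefix ha-; stems ending in -v change the last vowel to 'o'; stems ending in -i repeat the first consonant+vowel as a prefix.
So nelulan → nelulanen.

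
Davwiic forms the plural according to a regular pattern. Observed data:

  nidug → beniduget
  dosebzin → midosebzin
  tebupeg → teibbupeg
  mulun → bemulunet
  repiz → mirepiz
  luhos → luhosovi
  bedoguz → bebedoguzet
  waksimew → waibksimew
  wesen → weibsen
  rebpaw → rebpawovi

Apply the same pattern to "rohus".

"rohus" has last vowel 'u'. The stems whose last vowel is 'u' (bedoguz → bebedoguzet, mulun → bemulunet, nidug → beniduget) add be- … -et around the stem.
So rohus → berohuset.

berohuset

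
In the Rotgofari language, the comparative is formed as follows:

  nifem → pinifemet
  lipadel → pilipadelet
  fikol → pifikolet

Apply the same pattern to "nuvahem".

Every pair shown (nifem → pinifemet, lipadel → pilipadelet, fikol → pifikolet) follows the same rule: add pi- … -et around the stem.
So nuvahem → pinuvahemet.

pinuvahemet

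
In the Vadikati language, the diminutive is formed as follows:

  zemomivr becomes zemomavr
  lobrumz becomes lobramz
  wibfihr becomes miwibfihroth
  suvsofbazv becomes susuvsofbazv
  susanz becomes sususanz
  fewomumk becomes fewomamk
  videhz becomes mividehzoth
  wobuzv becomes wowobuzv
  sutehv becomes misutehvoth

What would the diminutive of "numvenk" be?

nunumvenk

videhz and susanz both end in -z yet inflect differently (mividehzoth, sususanz), so the final letter is not what conditions the rule; the second-to-last letter is.
"numvenk" has second-to-last letter 'n'. The one such stem in the data (susanz → sususanz) repeats the first consonant+vowel as a prefix (as do suvsofbazv, wobuzv), so the same rule applies.
So numvenk → nunumvenk.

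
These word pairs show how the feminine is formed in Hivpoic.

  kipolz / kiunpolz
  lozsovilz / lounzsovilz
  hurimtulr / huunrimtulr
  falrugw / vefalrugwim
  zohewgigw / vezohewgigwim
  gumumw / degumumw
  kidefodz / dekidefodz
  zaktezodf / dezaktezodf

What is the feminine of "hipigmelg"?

falrugw and gumumw both end in -w yet inflect differently (vefalrugwim, degumumw), so the final letter is not what conditions the rule; the second-to-last letter is.
"hipigmelg" has second-to-last letter 'l'. The stems whose second-to-last letter is 'l' (kipolz → kiunpolz, lozsovilz → lounzsovilz, hurimtulr → huunrimtulr) insert -un- after the first vowel.
So hipigmelg → hiunpigmelg.

hiunpigmelg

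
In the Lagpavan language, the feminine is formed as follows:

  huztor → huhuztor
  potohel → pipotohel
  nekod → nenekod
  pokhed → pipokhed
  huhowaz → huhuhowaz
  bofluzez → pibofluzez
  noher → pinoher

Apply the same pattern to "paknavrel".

pipaknavrel

bofluzez and huhowaz both end in -z yet inflect differently (pibofluzez, huhuhowaz), so the final letter is not what conditions the rule; the last vowel is.
"paknavrel" has last vowel 'e'. The stems whose last vowel is 'e' (noher → pinoher, potohel → pipotohel, bofluzez → pibofluzez) add the prefix pi-.
The other pattern: stems whose last vowel is 'a' or 'o' repeat the first consonant+vowel as a prefix.
So paknavrel → pipaknavrel.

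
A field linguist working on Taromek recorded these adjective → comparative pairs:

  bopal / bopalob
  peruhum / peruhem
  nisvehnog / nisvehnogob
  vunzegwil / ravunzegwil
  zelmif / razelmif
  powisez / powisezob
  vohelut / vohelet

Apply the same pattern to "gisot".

gisotob

vunzegwil and bopal both end in -l yet inflect differently (ravunzegwil, bopalob), so the final letter is not what conditions the rule; the last vowel is.
"gisot" has last vowel 'o'. The one such stem in the data (nisvehnog → nisvehnogob) adds -ob, so the same rule applies.
So gisot → gisotob.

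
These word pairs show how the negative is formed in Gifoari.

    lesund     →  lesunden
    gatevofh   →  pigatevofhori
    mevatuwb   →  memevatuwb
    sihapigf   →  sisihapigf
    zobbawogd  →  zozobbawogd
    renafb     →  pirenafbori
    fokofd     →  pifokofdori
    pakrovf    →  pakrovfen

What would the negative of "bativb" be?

bativben

renafb and mevatuwb both end in -b yet inflect differently (pirenafbori, memevatuwb), so the final letter is not what conditions the rule; the second-to-last letter is.
"bativb" has second-to-last letter 'v'. The one such stem in the data (pakrovf → pakrovfen) adds -en, so the same rule applies.
The other patterns: stems whose second-to-last letter is 'f' add pi- … -ori around the stem; stems whose second-to-last letter is 'g' or 'w' repeat the first consonant+vowel as a prefix.
So bativb → bativben.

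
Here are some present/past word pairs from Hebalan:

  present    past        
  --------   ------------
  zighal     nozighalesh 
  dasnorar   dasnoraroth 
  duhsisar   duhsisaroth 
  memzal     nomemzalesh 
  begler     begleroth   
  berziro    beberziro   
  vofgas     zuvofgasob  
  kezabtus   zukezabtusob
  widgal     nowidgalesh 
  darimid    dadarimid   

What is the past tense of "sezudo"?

sesezudo

vofgas and duhsisar both have last vowel 'a' yet inflect differently (zuvofgasob, duhsisaroth), so the last vowel is not what conditions the rule; the final letter is.
"sezudo" ends in -o. The one such stem in the data (berziro → beberziro) repeats the first consonant+vowel as a prefix (as does darimid), so the same rule applies.
The other patterns: stems ending in -s add zu- … -ob around the stem; stems ending in -r add -oth; stems ending in -l add no- … -esh around the stem.
So sezudo → sesezudo.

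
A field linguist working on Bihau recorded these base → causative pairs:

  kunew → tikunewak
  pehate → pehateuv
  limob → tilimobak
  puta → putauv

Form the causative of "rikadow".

pehate and kunew both have last vowel 'e' yet inflect differently (pehateuv, tikunewak), so the last vowel is not what conditions the rule; whether the stem ends in a vowel or a consonant is.
"rikadow" ends in a consonant. The stems ending in a consonant (kunew → tikunewak, limob → tilimobak) add ti- … -ak around the stem.
The other pattern: stems ending in a vowel add -uv.
So rikadow → tirikadowak.

tirikadowak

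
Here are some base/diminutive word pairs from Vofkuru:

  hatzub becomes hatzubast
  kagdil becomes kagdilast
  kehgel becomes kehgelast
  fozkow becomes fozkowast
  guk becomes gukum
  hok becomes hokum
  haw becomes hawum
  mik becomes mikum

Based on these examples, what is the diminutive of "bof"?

fozkow and haw both end in -w yet inflect differently (fozkowast, hawum), so the final letter is not what conditions the rule; the number of vowels is.
"bof" has 1 vowel. The stems with 1 vowel (guk → gukum, hok → hokum, haw → hawum) add -um.
The other pattern: stems with 2 vowels add -ast.
So bof → bofum.

bofum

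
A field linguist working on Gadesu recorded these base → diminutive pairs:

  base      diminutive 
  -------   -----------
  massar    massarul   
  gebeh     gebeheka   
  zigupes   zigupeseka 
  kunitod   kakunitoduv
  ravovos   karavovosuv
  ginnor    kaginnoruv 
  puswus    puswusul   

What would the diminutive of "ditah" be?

ditahul

"ditah" has last vowel 'a'. The one such stem in the data (massar → massarul) adds -ul, so the same rule applies.
The other patterns: stems whose last vowel is 'e' add -eka; stems whose last vowel is 'o' add ka- … -uv around the stem.
So ditah → ditahul.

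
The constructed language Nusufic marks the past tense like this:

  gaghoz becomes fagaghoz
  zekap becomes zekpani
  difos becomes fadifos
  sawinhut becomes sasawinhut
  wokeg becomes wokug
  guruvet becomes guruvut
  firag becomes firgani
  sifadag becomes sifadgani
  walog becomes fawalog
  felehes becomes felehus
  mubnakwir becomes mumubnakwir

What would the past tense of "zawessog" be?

sawinhut and guruvet both end in -t yet inflect differently (sasawinhut, guruvut), so the final letter is not what conditions the rule; the last vowel is.
"zawessog" has last vowel 'o'. The stems whose last vowel is 'o' (walog → fawalog, difos → fadifos, gaghoz → fagaghoz) add the prefix fa-.
The other patterns: stems whose last vowel is 'i' or 'u' repeat the first consonant+vowel as a prefix; stems whose last vowel is 'e' change the last vowel to 'u'; stems whose last vowel is 'a' delete the last vowel and add -ani.
So zawessog → fazawessog.

fazawessog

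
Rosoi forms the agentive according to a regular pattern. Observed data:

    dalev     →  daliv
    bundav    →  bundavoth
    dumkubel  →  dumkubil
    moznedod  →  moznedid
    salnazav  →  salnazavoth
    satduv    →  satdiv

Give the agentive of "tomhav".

tomhavoth

bundav and dalev both end in -v yet inflect differently (bundavoth, daliv), so the final letter is not what conditions the rule; the last vowel is.
"tomhav" has last vowel 'a'. The stems whose last vowel is 'a' (bundav → bundavoth, salnazav → salnazavoth) add -oth.
So tomhav → tomhavoth.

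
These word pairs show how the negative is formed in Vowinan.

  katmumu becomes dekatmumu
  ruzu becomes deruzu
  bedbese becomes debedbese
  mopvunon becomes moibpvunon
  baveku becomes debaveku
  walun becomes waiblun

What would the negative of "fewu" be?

defewu

katmumu and walun both have last vowel 'u' yet inflect differently (dekatmumu, waiblun), so the last vowel is not what conditions the rule; whether the stem ends in a vowel or a consonant is.
"fewu" ends in a vowel. The stems ending in a vowel (bedbese → debedbese, katmumu → dekatmumu, baveku → debaveku) add the prefix de-.
The other pattern: stems ending in a consonant insert -ib- after the first vowel.
So fewu → defewu.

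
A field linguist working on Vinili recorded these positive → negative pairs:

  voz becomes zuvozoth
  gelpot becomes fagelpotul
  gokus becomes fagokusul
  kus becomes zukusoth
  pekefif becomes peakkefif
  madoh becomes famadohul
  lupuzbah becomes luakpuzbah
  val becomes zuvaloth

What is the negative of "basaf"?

"basaf" has 2 vowels. The stems with 2 vowels (madoh → famadohul, gokus → fagokusul, gelpot → fagelpotul) add fa- … -ul around the stem.
So basaf → fabasaful.

fabasaful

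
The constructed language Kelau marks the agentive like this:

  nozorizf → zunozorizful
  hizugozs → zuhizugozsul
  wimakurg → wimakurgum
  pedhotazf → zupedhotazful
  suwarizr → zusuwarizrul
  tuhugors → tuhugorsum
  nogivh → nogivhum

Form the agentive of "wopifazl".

hizugozs and tuhugors both end in -s yet inflect differently (zuhizugozsul, tuhugorsum), so the final letter is not what conditions the rule; the second-to-last letter is.
"wopifazl" has second-to-last letter 'z'. The stems whose second-to-last letter is 'z' (suwarizr → zusuwarizrul, hizugozs → zuhizugozsul, nozorizf → zunozorizful) add zu- … -ul around the stem.
So wopifazl → zuwopifazlul.

zuwopifazlul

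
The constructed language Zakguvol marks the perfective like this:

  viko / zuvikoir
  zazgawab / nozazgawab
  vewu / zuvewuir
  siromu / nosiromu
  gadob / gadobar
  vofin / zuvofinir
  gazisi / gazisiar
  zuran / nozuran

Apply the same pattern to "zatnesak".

nozatnesak

vewu and siromu both end in -u yet inflect differently (zuvewuir, nosiromu), so the final letter is not what conditions the rule; the first letter is.
"zatnesak" begins with z-. The stems beginning with z- (zuran → nozuran, zazgawab → nozazgawab) add the prefix no-.
The other patterns: stems beginning with v- add zu- … -ir around the stem; stems beginning with g- add -ar.
So zatnesak → nozatnesak.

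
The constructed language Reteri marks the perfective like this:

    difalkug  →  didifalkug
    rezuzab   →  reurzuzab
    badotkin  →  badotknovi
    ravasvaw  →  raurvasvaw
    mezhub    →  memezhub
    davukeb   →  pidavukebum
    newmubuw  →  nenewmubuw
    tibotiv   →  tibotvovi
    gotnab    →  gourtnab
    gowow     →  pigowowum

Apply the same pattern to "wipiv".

wipvovi

"wipiv" has last vowel 'i'. The stems whose last vowel is 'i' (tibotiv → tibotvovi, badotkin → badotknovi) delete the last vowel and add -ovi.
The other patterns: stems whose last vowel is 'u' repeat the first consonant+vowel as a prefix; stems whose last vowel is 'a' insert -ur- after the first vowel; stems whose last vowel is 'e' or 'o' add pi- … -um around the stem.
So wipiv → wipvovi.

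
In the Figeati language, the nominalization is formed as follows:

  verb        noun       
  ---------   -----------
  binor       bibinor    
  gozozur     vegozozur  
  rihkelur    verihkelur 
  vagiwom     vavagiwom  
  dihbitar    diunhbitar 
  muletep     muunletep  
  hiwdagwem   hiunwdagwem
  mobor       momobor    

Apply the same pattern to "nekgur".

"nekgur" has last vowel 'u'. The stems whose last vowel is 'u' (gozozur → vegozozur, rihkelur → verihkelur) add the prefix ve-.
So nekgur → venekgur.

venekgur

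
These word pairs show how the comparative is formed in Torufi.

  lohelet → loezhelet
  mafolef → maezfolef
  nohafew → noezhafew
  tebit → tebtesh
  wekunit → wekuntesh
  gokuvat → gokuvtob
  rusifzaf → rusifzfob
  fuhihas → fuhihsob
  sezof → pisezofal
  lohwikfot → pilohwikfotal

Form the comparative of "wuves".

lohelet and tebit both end in -t yet inflect differently (loezhelet, tebtesh), so the final letter is not what conditions the rule; the last vowel is.
"wuves" has last vowel 'e'. The stems whose last vowel is 'e' (lohelet → loezhelet, mafolef → maezfolef, nohafew → noezhafew) insert -ez- after the first vowel.
So wuves → wuezves.

wuezves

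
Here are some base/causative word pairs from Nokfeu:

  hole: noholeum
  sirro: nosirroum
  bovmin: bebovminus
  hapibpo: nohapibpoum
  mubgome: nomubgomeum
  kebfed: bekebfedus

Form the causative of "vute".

kebfed and hole both have last vowel 'e' yet inflect differently (bekebfedus, noholeum), so the last vowel is not what conditions the rule; whether the stem ends in a vowel or a consonant is.
"vute" ends in a vowel. The stems ending in a vowel (hole → noholeum, hapibpo → nohapibpoum, mubgome → nomubgomeum) add no- … -um around the stem.
So vute → novuteum.

novuteum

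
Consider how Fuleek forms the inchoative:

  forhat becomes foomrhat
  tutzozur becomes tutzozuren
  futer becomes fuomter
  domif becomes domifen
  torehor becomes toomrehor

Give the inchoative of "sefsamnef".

seomfsamnef

tutzozur and futer both end in -r yet inflect differently (tutzozuren, fuomter), so the final letter is not what conditions the rule; the last vowel is.
"sefsamnef" has last vowel 'e'. The one such stem in the data (futer → fuomter) inserts -om- after the first vowel (as do torehor, forhat), so the same rule applies.
So sefsamnef → seomfsamnef.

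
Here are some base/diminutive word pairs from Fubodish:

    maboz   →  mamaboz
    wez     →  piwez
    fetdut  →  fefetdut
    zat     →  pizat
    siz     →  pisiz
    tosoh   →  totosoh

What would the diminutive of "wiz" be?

piwiz

"wiz" has 1 vowel. The stems with 1 vowel (zat → pizat, siz → pisiz, wez → piwez) add the prefix pi-.
So wiz → piwiz.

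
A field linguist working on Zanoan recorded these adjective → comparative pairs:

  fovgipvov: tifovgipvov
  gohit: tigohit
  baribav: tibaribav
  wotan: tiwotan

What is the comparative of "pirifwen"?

Every pair shown (fovgipvov → tifovgipvov, gohit → tigohit, baribav → tibaribav, …) follows the same rule: add the prefix ti-.
So pirifwen → tipirifwen.

tipirifwen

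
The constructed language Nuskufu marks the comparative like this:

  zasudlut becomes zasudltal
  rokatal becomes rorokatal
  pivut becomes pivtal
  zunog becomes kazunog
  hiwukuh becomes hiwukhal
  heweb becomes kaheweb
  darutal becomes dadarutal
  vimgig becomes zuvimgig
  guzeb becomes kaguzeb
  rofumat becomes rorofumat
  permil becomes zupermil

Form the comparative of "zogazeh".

"zogazeh" has last vowel 'e'. The stems whose last vowel is 'e' (heweb → kaheweb, guzeb → kaguzeb) add the prefix ka-.
So zogazeh → kazogazeh.

kazogazeh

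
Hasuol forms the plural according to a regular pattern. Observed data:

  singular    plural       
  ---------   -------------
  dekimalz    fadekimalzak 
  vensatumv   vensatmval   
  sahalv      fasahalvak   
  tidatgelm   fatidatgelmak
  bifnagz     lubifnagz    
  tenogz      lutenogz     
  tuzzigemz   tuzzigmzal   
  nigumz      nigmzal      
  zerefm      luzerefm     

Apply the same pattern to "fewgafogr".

"fewgafogr" has second-to-last letter 'g'. The stems whose second-to-last letter is 'g' (tenogz → lutenogz, bifnagz → lubifnagz) add the prefix lu-.
The other patterns: stems whose second-to-last letter is 'm' delete the last vowel and add -al; stems whose second-to-last letter is 'l' add fa- … -ak around the stem.
So fewgafogr → lufewgafogr.

lufewgafogr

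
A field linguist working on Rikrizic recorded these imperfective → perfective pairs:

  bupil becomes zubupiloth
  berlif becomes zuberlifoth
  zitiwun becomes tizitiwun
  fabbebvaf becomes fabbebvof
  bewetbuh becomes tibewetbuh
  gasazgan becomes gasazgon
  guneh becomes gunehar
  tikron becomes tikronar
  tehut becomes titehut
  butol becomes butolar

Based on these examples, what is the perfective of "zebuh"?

tizebuh

"zebuh" has last vowel 'u'. The stems whose last vowel is 'u' (tehut → titehut, zitiwun → tizitiwun, bewetbuh → tibewetbuh) add the prefix ti-.
The other patterns: stems whose last vowel is 'a' change the last vowel to 'o'; stems whose last vowel is 'i' add zu- … -oth around the stem; stems whose last vowel is 'e' or 'o' add -ar.
So zebuh → tizebuh.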